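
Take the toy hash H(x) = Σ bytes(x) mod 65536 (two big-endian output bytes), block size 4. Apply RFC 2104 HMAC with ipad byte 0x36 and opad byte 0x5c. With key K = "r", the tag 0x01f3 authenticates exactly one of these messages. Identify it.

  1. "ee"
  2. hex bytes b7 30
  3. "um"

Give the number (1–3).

Key "r" = 72 is 1 byte ≤ B = 4; zero-pad to 4 bytes: K' = 72 00 00 00.
K' ⊕ ipad = 44 36 36 36; K' ⊕ opad = 2e 5c 5c 5c.
m1: inner = H(44 36 36 36 65 65) = 01 b0; tag = H(2e 5c 5c 5c 01 b0) = 01f3 ← matches
m2: inner = H(44 36 36 36 b7 30) = 01 cd; tag = H(2e 5c 5c 5c 01 cd) = 0210
m3: inner = H(44 36 36 36 75 6d) = 01 c8; tag = H(2e 5c 5c 5c 01 c8) = 020b

1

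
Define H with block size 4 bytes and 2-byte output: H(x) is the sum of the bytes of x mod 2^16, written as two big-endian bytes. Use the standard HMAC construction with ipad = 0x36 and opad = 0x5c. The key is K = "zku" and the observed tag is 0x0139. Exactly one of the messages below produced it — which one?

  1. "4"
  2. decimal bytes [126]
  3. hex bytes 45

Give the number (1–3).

1

Key "zku" = 7a 6b 75 is 3 bytes ≤ B = 4; zero-pad to 4 bytes: K' = 7a 6b 75 00.
K' ⊕ ipad = 4c 5d 43 36; K' ⊕ opad = 26 37 29 5c.
m1: inner = H(4c 5d 43 36 34) = 01 56; tag = H(26 37 29 5c 01 56) = 0139 ← matches
m2: inner = H(4c 5d 43 36 7e) = 01 a0; tag = H(26 37 29 5c 01 a0) = 0183
m3: inner = H(4c 5d 43 36 45) = 01 67; tag = H(26 37 29 5c 01 67) = 014a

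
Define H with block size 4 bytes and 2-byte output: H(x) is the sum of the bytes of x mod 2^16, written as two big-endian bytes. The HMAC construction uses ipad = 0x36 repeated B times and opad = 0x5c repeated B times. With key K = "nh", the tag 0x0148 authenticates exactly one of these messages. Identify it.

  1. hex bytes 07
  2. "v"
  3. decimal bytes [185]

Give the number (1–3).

Key "nh" = 6e 68 is 2 bytes ≤ B = 4; zero-pad to 4 bytes: K' = 6e 68 00 00.
K' ⊕ ipad = 58 5e 36 36; K' ⊕ opad = 32 34 5c 5c.
m1: inner = H(58 5e 36 36 07) = 01 29; tag = H(32 34 5c 5c 01 29) = 0148 ← matches
m2: inner = H(58 5e 36 36 76) = 01 98; tag = H(32 34 5c 5c 01 98) = 01b7
m3: inner = H(58 5e 36 36 b9) = 01 db; tag = H(32 34 5c 5c 01 db) = 01fa

1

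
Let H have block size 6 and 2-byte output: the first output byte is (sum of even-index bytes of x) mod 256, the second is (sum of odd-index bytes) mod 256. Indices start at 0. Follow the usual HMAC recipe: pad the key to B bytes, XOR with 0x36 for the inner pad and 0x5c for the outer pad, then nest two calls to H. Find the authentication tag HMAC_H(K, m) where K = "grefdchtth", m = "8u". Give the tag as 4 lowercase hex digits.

e605

Key "grefdchtth" = 67 72 65 66 64 63 68 74 74 68 is 10 bytes > B = 6, so hash it first: H(key) = 0c 17, then zero-pad to 6 bytes: K' = 0c 17 00 00 00 00.
K' ⊕ ipad = 3a 21 36 36 36 36.  K' ⊕ opad = 50 4b 5c 5c 5c 5c.
Inner input = (K'⊕ipad) ∥ m = 3a 21 36 36 36 36 ∥ 38 75.
Inner hash: even-index sum = 222 mod 256 = 222; odd-index sum = 258 mod 256 = 2 → de 02.
Outer input = (K'⊕opad) ∥ inner = 50 4b 5c 5c 5c 5c ∥ de 02.
Outer hash (tag): even-index sum = 486 mod 256 = 230; odd-index sum = 261 mod 256 = 5 → e6 05.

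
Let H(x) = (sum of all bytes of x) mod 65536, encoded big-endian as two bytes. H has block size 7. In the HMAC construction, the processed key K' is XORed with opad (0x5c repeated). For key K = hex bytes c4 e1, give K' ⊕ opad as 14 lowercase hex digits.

Key hex bytes c4 e1 is 2 bytes ≤ B = 7; zero-pad to 7 bytes: K' = c4 e1 00 00 00 00 00.
XOR each byte with 0x5c: c4⊕5c=98, e1⊕5c=bd, 00⊕5c=5c, 00⊕5c=5c, 00⊕5c=5c, 00⊕5c=5c, 00⊕5c=5c.

98bd5c5c5c5c5c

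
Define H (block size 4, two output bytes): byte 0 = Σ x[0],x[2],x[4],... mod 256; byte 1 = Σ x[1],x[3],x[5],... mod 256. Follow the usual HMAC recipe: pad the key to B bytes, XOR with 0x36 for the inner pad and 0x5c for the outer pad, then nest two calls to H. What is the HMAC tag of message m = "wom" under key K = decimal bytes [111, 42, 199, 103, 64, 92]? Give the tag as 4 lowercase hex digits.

e08d

Key decimal bytes [111, 42, 199, 103, 64, 92] = 6f 2a c7 67 40 5c is 6 bytes > B = 4, so hash it first: H(key) = 76 ed, then zero-pad to 4 bytes: K' = 76 ed 00 00.
K' ⊕ ipad = 40 db 36 36.  K' ⊕ opad = 2a b1 5c 5c.
Inner input = (K'⊕ipad) ∥ m = 40 db 36 36 ∥ 77 6f 6d.
Inner hash: even-index sum = 346 mod 256 = 90; odd-index sum = 384 mod 256 = 128 → 5a 80.
Outer input = (K'⊕opad) ∥ inner = 2a b1 5c 5c ∥ 5a 80.
Outer hash (tag): even-index sum = 224 mod 256 = 224; odd-index sum = 397 mod 256 = 141 → e0 8d.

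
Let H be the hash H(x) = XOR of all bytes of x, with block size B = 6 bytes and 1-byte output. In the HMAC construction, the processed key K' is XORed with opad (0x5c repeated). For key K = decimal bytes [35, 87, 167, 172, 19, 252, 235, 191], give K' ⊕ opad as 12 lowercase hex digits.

985c5c5c5c5c

Key decimal bytes [35, 87, 167, 172, 19, 252, 235, 191] = 23 57 a7 ac 13 fc eb bf is 8 bytes > B = 6, so hash it first: H(key) = c4, then zero-pad to 6 bytes: K' = c4 00 00 00 00 00.
XOR each byte with 0x5c: c4⊕5c=98, 00⊕5c=5c, 00⊕5c=5c, 00⊕5c=5c, 00⊕5c=5c, 00⊕5c=5c.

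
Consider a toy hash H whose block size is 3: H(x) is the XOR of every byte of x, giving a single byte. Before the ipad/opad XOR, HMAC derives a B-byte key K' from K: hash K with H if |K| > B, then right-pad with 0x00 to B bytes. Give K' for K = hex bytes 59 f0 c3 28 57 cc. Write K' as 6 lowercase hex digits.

d90000

|K| = 6 > B = 3, so first hash the key.
H(K): XOR 59⊕f0⊕c3⊕28⊕57⊕cc = d9.
Zero-pad H(K) = d9 to 3 bytes: K' = d9 00 00.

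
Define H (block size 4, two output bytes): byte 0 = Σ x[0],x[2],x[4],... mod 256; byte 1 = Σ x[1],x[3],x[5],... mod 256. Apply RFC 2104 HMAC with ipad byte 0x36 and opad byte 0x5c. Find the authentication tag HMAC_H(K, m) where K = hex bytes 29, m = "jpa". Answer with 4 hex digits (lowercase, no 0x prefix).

f194

Key hex bytes 29 is 1 byte ≤ B = 4; zero-pad to 4 bytes: K' = 29 00 00 00.
K' ⊕ ipad = 1f 36 36 36.  K' ⊕ opad = 75 5c 5c 5c.
Inner input = (K'⊕ipad) ∥ m = 1f 36 36 36 ∥ 6a 70 61.
Inner hash: even-index sum = 288 mod 256 = 32; odd-index sum = 220 mod 256 = 220 → 20 dc.
Outer input = (K'⊕opad) ∥ inner = 75 5c 5c 5c ∥ 20 dc.
Outer hash (tag): even-index sum = 241 mod 256 = 241; odd-index sum = 404 mod 256 = 148 → f1 94.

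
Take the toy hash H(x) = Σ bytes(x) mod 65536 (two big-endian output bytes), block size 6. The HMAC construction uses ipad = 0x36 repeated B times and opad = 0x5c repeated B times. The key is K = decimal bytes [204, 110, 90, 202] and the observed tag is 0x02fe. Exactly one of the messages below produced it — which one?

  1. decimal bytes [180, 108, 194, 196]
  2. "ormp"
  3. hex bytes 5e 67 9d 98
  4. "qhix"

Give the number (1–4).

Key decimal bytes [204, 110, 90, 202] = cc 6e 5a ca is 4 bytes ≤ B = 6; zero-pad to 6 bytes: K' = cc 6e 5a ca 00 00.
K' ⊕ ipad = fa 58 6c fc 36 36; K' ⊕ opad = 90 32 06 96 5c 5c.
m1: inner = H(fa 58 6c fc 36 36 b4 6c c2 c4) = 05 cc; tag = H(90 32 06 96 5c 5c 05 cc) = 02e7
m2: inner = H(fa 58 6c fc 36 36 6f 72 6d 70) = 04 e4; tag = H(90 32 06 96 5c 5c 04 e4) = 02fe ← matches
m3: inner = H(fa 58 6c fc 36 36 5e 67 9d 98) = 05 20; tag = H(90 32 06 96 5c 5c 05 20) = 023b
m4: inner = H(fa 58 6c fc 36 36 71 68 69 78) = 04 e0; tag = H(90 32 06 96 5c 5c 04 e0) = 02fa

2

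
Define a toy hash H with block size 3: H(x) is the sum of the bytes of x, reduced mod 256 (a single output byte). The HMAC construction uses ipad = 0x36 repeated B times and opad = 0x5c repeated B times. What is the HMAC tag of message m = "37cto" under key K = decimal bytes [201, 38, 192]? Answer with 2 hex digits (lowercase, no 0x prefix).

Key decimal bytes [201, 38, 192] = c9 26 c0 is exactly B = 3 bytes: K' = c9 26 c0.
K' ⊕ ipad = ff 10 f6.  K' ⊕ opad = 95 7a 9c.
Inner input = (K'⊕ipad) ∥ m = ff 10 f6 ∥ 33 37 63 74 6f.
Inner hash: sum = 255+16+246+51+55+99+116+111 = 949; mod 256 = 181 → b5.
Outer input = (K'⊕opad) ∥ inner = 95 7a 9c ∥ b5.
Outer hash (tag): sum = 149+122+156+181 = 608; mod 256 = 96 → 60.

60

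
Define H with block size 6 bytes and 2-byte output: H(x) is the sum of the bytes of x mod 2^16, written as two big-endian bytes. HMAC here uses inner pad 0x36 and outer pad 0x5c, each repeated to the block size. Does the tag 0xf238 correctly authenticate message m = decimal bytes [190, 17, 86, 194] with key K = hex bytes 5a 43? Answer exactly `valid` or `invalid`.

invalid

Key hex bytes 5a 43 is 2 bytes ≤ B = 6; zero-pad to 6 bytes: K' = 5a 43 00 00 00 00.
K' ⊕ ipad = 6c 75 36 36 36 36; K' ⊕ opad = 06 1f 5c 5c 5c 5c.
Inner hash: sum = 108+117+54+54+54+54+190+17+86+194 = 928 → 03 a0.
Outer hash (recomputed tag): sum = 6+31+92+92+92+92+3+160 = 568 → 02 38.
Recomputed tag = 0238; claimed = f238 → mismatch.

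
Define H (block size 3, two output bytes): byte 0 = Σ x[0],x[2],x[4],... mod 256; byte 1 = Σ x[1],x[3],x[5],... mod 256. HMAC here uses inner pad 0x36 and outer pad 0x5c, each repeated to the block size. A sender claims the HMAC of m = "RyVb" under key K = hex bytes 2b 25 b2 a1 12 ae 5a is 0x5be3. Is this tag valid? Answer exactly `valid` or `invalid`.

invalid

Key hex bytes 2b 25 b2 a1 12 ae 5a is 7 bytes > B = 3, so hash it first: H(key) = 49 74, then zero-pad to 3 bytes: K' = 49 74 00.
K' ⊕ ipad = 7f 42 36; K' ⊕ opad = 15 28 5c.
Inner hash: even-index sum = 400 mod 256 = 144; odd-index sum = 234 mod 256 = 234 → 90 ea.
Outer hash (recomputed tag): even-index sum = 347 mod 256 = 91; odd-index sum = 184 mod 256 = 184 → 5b b8.
Recomputed tag = 5bb8; claimed = 5be3 → mismatch.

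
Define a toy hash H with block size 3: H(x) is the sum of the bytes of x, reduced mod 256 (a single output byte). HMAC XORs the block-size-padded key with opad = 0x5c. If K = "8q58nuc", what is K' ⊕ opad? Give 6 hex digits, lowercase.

Key "8q58nuc" = 38 71 35 38 6e 75 63 is 7 bytes > B = 3, so hash it first: H(key) = 5c, then zero-pad to 3 bytes: K' = 5c 00 00.
XOR each byte with 0x5c: 5c⊕5c=00, 00⊕5c=5c, 00⊕5c=5c.

005c5c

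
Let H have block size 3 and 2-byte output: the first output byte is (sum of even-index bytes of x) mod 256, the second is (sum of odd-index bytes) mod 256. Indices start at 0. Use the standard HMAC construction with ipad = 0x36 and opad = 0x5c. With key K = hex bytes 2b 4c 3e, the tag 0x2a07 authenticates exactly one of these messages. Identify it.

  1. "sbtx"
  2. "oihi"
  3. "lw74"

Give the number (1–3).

Key hex bytes 2b 4c 3e is exactly B = 3 bytes: K' = 2b 4c 3e.
K' ⊕ ipad = 1d 7a 08; K' ⊕ opad = 77 10 62.
m1: inner = H(1d 7a 08 73 62 74 78) = ff 61; tag = H(77 10 62 ff 61) = 3a0f
m2: inner = H(1d 7a 08 6f 69 68 69) = f7 51; tag = H(77 10 62 f7 51) = 2a07 ← matches
m3: inner = H(1d 7a 08 6c 77 37 34) = d0 1d; tag = H(77 10 62 d0 1d) = f6e0

2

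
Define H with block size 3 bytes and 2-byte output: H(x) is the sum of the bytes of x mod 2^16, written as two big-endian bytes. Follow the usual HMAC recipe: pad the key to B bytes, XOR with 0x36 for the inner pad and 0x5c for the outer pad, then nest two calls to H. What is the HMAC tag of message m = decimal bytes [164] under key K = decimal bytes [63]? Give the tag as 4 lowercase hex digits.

0135

Key decimal bytes [63] = 3f is 1 byte ≤ B = 3; zero-pad to 3 bytes: K' = 3f 00 00.
K' ⊕ ipad = 09 36 36.  K' ⊕ opad = 63 5c 5c.
Inner input = (K'⊕ipad) ∥ m = 09 36 36 ∥ a4.
Inner hash: sum = 9+54+54+164 = 281 → 01 19.
Outer input = (K'⊕opad) ∥ inner = 63 5c 5c ∥ 01 19.
Outer hash (tag): sum = 99+92+92+1+25 = 309 → 01 35.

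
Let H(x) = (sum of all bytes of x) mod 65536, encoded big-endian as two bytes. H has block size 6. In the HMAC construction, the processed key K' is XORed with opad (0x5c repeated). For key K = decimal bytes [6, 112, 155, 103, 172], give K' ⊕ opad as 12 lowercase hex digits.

Key decimal bytes [6, 112, 155, 103, 172] = 06 70 9b 67 ac is 5 bytes ≤ B = 6; zero-pad to 6 bytes: K' = 06 70 9b 67 ac 00.
XOR each byte with 0x5c: 06⊕5c=5a, 70⊕5c=2c, 9b⊕5c=c7, 67⊕5c=3b, ac⊕5c=f0, 00⊕5c=5c.

5a2cc73bf05c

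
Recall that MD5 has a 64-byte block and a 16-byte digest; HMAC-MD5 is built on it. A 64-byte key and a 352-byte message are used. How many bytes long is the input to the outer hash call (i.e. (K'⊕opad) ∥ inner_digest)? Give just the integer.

80

Key is 64 ≤ 64 bytes, zero-padded: |K'| = 64.
Outer input = (K'⊕opad) ∥ H(inner) → 64 + 16 = 80 bytes.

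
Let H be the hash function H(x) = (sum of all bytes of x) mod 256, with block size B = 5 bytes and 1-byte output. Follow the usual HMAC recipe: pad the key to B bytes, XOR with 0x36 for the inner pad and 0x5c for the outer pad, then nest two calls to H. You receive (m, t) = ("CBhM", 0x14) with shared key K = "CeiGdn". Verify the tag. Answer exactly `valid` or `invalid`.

Key "CeiGdn" = 43 65 69 47 64 6e is 6 bytes > B = 5, so hash it first: H(key) = 2a, then zero-pad to 5 bytes: K' = 2a 00 00 00 00.
K' ⊕ ipad = 1c 36 36 36 36; K' ⊕ opad = 76 5c 5c 5c 5c.
Inner hash: sum = 28+54+54+54+54+67+66+104+77 = 558; mod 256 = 46 → 2e.
Outer hash (recomputed tag): sum = 118+92+92+92+92+46 = 532; mod 256 = 20 → 14.
Recomputed tag = 14; claimed = 14 → match.

valid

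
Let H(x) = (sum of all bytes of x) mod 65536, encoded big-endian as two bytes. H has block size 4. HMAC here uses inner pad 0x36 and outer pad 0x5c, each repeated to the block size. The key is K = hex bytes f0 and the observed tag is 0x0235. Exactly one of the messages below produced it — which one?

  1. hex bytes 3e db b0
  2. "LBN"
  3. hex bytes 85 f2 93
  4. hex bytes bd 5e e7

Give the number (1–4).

Key hex bytes f0 is 1 byte ≤ B = 4; zero-pad to 4 bytes: K' = f0 00 00 00.
K' ⊕ ipad = c6 36 36 36; K' ⊕ opad = ac 5c 5c 5c.
m1: inner = H(c6 36 36 36 3e db b0) = 03 31; tag = H(ac 5c 5c 5c 03 31) = 01f4
m2: inner = H(c6 36 36 36 4c 42 4e) = 02 44; tag = H(ac 5c 5c 5c 02 44) = 0206
m3: inner = H(c6 36 36 36 85 f2 93) = 03 72; tag = H(ac 5c 5c 5c 03 72) = 0235 ← matches
m4: inner = H(c6 36 36 36 bd 5e e7) = 03 6a; tag = H(ac 5c 5c 5c 03 6a) = 022d

3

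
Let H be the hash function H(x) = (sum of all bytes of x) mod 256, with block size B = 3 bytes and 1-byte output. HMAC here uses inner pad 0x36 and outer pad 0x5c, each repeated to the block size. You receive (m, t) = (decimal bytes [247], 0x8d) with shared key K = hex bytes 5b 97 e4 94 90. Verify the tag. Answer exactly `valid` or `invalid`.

Key hex bytes 5b 97 e4 94 90 is 5 bytes > B = 3, so hash it first: H(key) = fa, then zero-pad to 3 bytes: K' = fa 00 00.
K' ⊕ ipad = cc 36 36; K' ⊕ opad = a6 5c 5c.
Inner hash: sum = 204+54+54+247 = 559; mod 256 = 47 → 2f.
Outer hash (recomputed tag): sum = 166+92+92+47 = 397; mod 256 = 141 → 8d.
Recomputed tag = 8d; claimed = 8d → match.

valid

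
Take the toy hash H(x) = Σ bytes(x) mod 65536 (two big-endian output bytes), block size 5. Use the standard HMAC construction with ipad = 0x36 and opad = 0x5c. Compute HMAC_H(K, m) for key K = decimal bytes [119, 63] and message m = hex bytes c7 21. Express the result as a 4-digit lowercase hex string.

Key decimal bytes [119, 63] = 77 3f is 2 bytes ≤ B = 5; zero-pad to 5 bytes: K' = 77 3f 00 00 00.
K' ⊕ ipad = 41 09 36 36 36.  K' ⊕ opad = 2b 63 5c 5c 5c.
Inner input = (K'⊕ipad) ∥ m = 41 09 36 36 36 ∥ c7 21.
Inner hash: sum = 65+9+54+54+54+199+33 = 468 → 01 d4.
Outer input = (K'⊕opad) ∥ inner = 2b 63 5c 5c 5c ∥ 01 d4.
Outer hash (tag): sum = 43+99+92+92+92+1+212 = 631 → 02 77.

0277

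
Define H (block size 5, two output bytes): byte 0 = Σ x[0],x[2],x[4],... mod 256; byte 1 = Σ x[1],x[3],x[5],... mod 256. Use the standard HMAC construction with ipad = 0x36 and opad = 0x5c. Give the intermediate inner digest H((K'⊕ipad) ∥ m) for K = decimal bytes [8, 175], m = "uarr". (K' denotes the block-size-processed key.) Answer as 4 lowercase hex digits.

Key decimal bytes [8, 175] = 08 af is 2 bytes ≤ B = 5; zero-pad to 5 bytes: K' = 08 af 00 00 00.
K' ⊕ ipad = 3e 99 36 36 36.
Inner input = 3e 99 36 36 36 ∥ 75 61 72 72.
Inner hash: even-index sum = 381 mod 256 = 125; odd-index sum = 438 mod 256 = 182 → 7d b6.

7db6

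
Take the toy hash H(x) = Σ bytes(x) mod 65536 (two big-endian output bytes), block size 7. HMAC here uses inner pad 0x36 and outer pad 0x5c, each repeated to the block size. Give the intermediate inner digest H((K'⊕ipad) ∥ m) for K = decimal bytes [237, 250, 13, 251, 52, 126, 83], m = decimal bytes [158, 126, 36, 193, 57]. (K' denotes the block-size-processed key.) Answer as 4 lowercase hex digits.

Key decimal bytes [237, 250, 13, 251, 52, 126, 83] = ed fa 0d fb 34 7e 53 is exactly B = 7 bytes: K' = ed fa 0d fb 34 7e 53.
K' ⊕ ipad = db cc 3b cd 02 48 65.
Inner input = db cc 3b cd 02 48 65 ∥ 9e 7e 24 c1 39.
Inner hash: sum = 219+204+59+205+2+72+101+158+126+36+193+57 = 1432 → 05 98.

0598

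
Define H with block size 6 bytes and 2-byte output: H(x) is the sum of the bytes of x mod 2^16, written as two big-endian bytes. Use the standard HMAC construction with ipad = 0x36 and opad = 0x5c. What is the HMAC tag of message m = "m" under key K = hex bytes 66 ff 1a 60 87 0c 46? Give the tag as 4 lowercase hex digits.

02bb

Key hex bytes 66 ff 1a 60 87 0c 46 is 7 bytes > B = 6, so hash it first: H(key) = 02 b8, then zero-pad to 6 bytes: K' = 02 b8 00 00 00 00.
K' ⊕ ipad = 34 8e 36 36 36 36.  K' ⊕ opad = 5e e4 5c 5c 5c 5c.
Inner input = (K'⊕ipad) ∥ m = 34 8e 36 36 36 36 ∥ 6d.
Inner hash: sum = 52+142+54+54+54+54+109 = 519 → 02 07.
Outer input = (K'⊕opad) ∥ inner = 5e e4 5c 5c 5c 5c ∥ 02 07.
Outer hash (tag): sum = 94+228+92+92+92+92+2+7 = 699 → 02 bb.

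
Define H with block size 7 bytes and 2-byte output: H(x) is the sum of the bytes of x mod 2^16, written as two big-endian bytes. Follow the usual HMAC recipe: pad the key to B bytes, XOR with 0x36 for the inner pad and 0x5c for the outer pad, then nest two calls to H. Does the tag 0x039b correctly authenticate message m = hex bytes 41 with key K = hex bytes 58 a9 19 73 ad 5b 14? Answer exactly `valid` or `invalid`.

valid

Key hex bytes 58 a9 19 73 ad 5b 14 is exactly B = 7 bytes: K' = 58 a9 19 73 ad 5b 14.
K' ⊕ ipad = 6e 9f 2f 45 9b 6d 22; K' ⊕ opad = 04 f5 45 2f f1 07 48.
Inner hash: sum = 110+159+47+69+155+109+34+65 = 748 → 02 ec.
Outer hash (recomputed tag): sum = 4+245+69+47+241+7+72+2+236 = 923 → 03 9b.
Recomputed tag = 039b; claimed = 039b → match.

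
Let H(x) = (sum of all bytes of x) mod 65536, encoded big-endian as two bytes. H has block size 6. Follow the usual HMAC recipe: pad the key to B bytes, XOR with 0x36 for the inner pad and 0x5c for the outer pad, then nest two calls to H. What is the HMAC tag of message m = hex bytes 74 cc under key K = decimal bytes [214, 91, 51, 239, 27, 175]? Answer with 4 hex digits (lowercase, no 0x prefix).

Key decimal bytes [214, 91, 51, 239, 27, 175] = d6 5b 33 ef 1b af is exactly B = 6 bytes: K' = d6 5b 33 ef 1b af.
K' ⊕ ipad = e0 6d 05 d9 2d 99.  K' ⊕ opad = 8a 07 6f b3 47 f3.
Inner input = (K'⊕ipad) ∥ m = e0 6d 05 d9 2d 99 ∥ 74 cc.
Inner hash: sum = 224+109+5+217+45+153+116+204 = 1073 → 04 31.
Outer input = (K'⊕opad) ∥ inner = 8a 07 6f b3 47 f3 ∥ 04 31.
Outer hash (tag): sum = 138+7+111+179+71+243+4+49 = 802 → 03 22.

0322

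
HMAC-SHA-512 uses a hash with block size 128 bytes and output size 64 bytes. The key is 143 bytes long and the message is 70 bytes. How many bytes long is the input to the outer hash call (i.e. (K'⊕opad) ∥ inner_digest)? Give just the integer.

Key is 143 > 128 bytes, so it is hashed to 64 bytes then zero-padded to 128: |K'| = 128.
Outer input = (K'⊕opad) ∥ H(inner) → 128 + 64 = 192 bytes.

192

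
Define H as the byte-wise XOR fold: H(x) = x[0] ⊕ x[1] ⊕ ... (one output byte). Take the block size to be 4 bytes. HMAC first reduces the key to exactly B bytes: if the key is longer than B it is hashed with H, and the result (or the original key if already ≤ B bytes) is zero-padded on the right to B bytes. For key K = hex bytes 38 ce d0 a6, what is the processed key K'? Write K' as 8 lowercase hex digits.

38ced0a6

Key hex bytes 38 ce d0 a6 is exactly B = 4 bytes: K' = 38 ce d0 a6.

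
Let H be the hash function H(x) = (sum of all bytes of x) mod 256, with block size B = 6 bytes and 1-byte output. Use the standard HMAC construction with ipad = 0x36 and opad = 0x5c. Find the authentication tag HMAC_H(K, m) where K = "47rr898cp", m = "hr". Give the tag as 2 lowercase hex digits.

Key "47rr898cp" = 34 37 72 72 38 39 38 63 70 is 9 bytes > B = 6, so hash it first: H(key) = cb, then zero-pad to 6 bytes: K' = cb 00 00 00 00 00.
K' ⊕ ipad = fd 36 36 36 36 36.  K' ⊕ opad = 97 5c 5c 5c 5c 5c.
Inner input = (K'⊕ipad) ∥ m = fd 36 36 36 36 36 ∥ 68 72.
Inner hash: sum = 253+54+54+54+54+54+104+114 = 741; mod 256 = 229 → e5.
Outer input = (K'⊕opad) ∥ inner = 97 5c 5c 5c 5c 5c ∥ e5.
Outer hash (tag): sum = 151+92+92+92+92+92+229 = 840; mod 256 = 72 → 48.

48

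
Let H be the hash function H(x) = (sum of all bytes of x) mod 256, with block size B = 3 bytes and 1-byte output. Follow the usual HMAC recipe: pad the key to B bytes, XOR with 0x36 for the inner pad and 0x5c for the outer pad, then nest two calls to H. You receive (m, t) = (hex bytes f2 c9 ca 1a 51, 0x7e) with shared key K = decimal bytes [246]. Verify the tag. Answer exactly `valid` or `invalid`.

valid

Key decimal bytes [246] = f6 is 1 byte ≤ B = 3; zero-pad to 3 bytes: K' = f6 00 00.
K' ⊕ ipad = c0 36 36; K' ⊕ opad = aa 5c 5c.
Inner hash: sum = 192+54+54+242+201+202+26+81 = 1052; mod 256 = 28 → 1c.
Outer hash (recomputed tag): sum = 170+92+92+28 = 382; mod 256 = 126 → 7e.
Recomputed tag = 7e; claimed = 7e → match.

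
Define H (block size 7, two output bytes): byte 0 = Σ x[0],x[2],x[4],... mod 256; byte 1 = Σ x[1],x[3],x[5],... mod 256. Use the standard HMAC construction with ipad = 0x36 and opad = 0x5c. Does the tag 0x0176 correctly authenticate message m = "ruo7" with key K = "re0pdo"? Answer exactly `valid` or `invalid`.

invalid

Key "re0pdo" = 72 65 30 70 64 6f is 6 bytes ≤ B = 7; zero-pad to 7 bytes: K' = 72 65 30 70 64 6f 00.
K' ⊕ ipad = 44 53 06 46 52 59 36; K' ⊕ opad = 2e 39 6c 2c 38 33 5c.
Inner hash: even-index sum = 382 mod 256 = 126; odd-index sum = 467 mod 256 = 211 → 7e d3.
Outer hash (recomputed tag): even-index sum = 513 mod 256 = 1; odd-index sum = 278 mod 256 = 22 → 01 16.
Recomputed tag = 0116; claimed = 0176 → mismatch.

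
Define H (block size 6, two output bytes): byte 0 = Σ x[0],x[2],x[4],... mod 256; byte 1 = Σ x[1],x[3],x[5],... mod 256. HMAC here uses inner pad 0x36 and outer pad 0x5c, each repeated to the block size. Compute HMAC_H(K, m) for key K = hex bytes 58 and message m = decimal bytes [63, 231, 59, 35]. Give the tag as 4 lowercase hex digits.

Key hex bytes 58 is 1 byte ≤ B = 6; zero-pad to 6 bytes: K' = 58 00 00 00 00 00.
K' ⊕ ipad = 6e 36 36 36 36 36.  K' ⊕ opad = 04 5c 5c 5c 5c 5c.
Inner input = (K'⊕ipad) ∥ m = 6e 36 36 36 36 36 ∥ 3f e7 3b 23.
Inner hash: even-index sum = 340 mod 256 = 84; odd-index sum = 428 mod 256 = 172 → 54 ac.
Outer input = (K'⊕opad) ∥ inner = 04 5c 5c 5c 5c 5c ∥ 54 ac.
Outer hash (tag): even-index sum = 272 mod 256 = 16; odd-index sum = 448 mod 256 = 192 → 10 c0.

10c0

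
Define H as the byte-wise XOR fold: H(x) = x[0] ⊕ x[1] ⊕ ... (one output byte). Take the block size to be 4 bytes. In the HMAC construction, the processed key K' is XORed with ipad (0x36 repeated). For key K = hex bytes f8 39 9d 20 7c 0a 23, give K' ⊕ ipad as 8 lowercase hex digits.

1f363636

Key hex bytes f8 39 9d 20 7c 0a 23 is 7 bytes > B = 4, so hash it first: H(key) = 29, then zero-pad to 4 bytes: K' = 29 00 00 00.
XOR each byte with 0x36: 29⊕36=1f, 00⊕36=36, 00⊕36=36, 00⊕36=36.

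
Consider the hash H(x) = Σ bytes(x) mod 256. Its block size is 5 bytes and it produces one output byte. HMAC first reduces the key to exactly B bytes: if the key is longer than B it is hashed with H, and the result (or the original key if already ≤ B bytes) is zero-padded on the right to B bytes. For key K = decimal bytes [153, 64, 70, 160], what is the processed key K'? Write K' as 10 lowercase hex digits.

994046a000

Key decimal bytes [153, 64, 70, 160] = 99 40 46 a0 is 4 bytes ≤ B = 5; zero-pad to 5 bytes: K' = 99 40 46 a0 00.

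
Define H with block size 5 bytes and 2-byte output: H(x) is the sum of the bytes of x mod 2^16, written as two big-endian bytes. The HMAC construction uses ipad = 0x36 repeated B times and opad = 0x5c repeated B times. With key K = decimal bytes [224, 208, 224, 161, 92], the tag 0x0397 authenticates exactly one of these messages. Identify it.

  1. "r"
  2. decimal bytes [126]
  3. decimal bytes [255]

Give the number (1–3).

Key decimal bytes [224, 208, 224, 161, 92] = e0 d0 e0 a1 5c is exactly B = 5 bytes: K' = e0 d0 e0 a1 5c.
K' ⊕ ipad = d6 e6 d6 97 6a; K' ⊕ opad = bc 8c bc fd 00.
m1: inner = H(d6 e6 d6 97 6a 72) = 04 05; tag = H(bc 8c bc fd 00 04 05) = 030a
m2: inner = H(d6 e6 d6 97 6a 7e) = 04 11; tag = H(bc 8c bc fd 00 04 11) = 0316
m3: inner = H(d6 e6 d6 97 6a ff) = 04 92; tag = H(bc 8c bc fd 00 04 92) = 0397 ← matches

3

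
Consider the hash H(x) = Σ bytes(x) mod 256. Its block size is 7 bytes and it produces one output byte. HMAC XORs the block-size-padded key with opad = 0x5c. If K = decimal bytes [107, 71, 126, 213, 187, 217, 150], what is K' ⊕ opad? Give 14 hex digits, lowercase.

Key decimal bytes [107, 71, 126, 213, 187, 217, 150] = 6b 47 7e d5 bb d9 96 is exactly B = 7 bytes: K' = 6b 47 7e d5 bb d9 96.
XOR each byte with 0x5c: 6b⊕5c=37, 47⊕5c=1b, 7e⊕5c=22, d5⊕5c=89, bb⊕5c=e7, d9⊕5c=85, 96⊕5c=ca.

371b2289e785ca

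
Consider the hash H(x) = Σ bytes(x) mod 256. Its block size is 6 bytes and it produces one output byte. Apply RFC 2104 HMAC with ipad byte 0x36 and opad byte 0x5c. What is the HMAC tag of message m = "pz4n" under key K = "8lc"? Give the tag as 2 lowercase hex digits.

d2

Key "8lc" = 38 6c 63 is 3 bytes ≤ B = 6; zero-pad to 6 bytes: K' = 38 6c 63 00 00 00.
K' ⊕ ipad = 0e 5a 55 36 36 36.  K' ⊕ opad = 64 30 3f 5c 5c 5c.
Inner input = (K'⊕ipad) ∥ m = 0e 5a 55 36 36 36 ∥ 70 7a 34 6e.
Inner hash: sum = 14+90+85+54+54+54+112+122+52+110 = 747; mod 256 = 235 → eb.
Outer input = (K'⊕opad) ∥ inner = 64 30 3f 5c 5c 5c ∥ eb.
Outer hash (tag): sum = 100+48+63+92+92+92+235 = 722; mod 256 = 210 → d2.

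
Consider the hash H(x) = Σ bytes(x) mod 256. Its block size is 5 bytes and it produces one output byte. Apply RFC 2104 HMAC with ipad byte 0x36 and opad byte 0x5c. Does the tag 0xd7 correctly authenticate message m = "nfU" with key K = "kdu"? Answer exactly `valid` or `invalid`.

Key "kdu" = 6b 64 75 is 3 bytes ≤ B = 5; zero-pad to 5 bytes: K' = 6b 64 75 00 00.
K' ⊕ ipad = 5d 52 43 36 36; K' ⊕ opad = 37 38 29 5c 5c.
Inner hash: sum = 93+82+67+54+54+110+102+85 = 647; mod 256 = 135 → 87.
Outer hash (recomputed tag): sum = 55+56+41+92+92+135 = 471; mod 256 = 215 → d7.
Recomputed tag = d7; claimed = d7 → match.

valid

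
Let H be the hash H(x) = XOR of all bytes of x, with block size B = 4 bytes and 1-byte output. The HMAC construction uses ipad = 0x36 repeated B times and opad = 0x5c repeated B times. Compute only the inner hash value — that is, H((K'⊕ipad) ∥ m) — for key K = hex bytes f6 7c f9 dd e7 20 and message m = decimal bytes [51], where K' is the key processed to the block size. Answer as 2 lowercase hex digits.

Key hex bytes f6 7c f9 dd e7 20 is 6 bytes > B = 4, so hash it first: H(key) = 69, then zero-pad to 4 bytes: K' = 69 00 00 00.
K' ⊕ ipad = 5f 36 36 36.
Inner input = 5f 36 36 36 ∥ 33.
Inner hash: XOR 5f⊕36⊕36⊕36⊕33 = 5a.

5a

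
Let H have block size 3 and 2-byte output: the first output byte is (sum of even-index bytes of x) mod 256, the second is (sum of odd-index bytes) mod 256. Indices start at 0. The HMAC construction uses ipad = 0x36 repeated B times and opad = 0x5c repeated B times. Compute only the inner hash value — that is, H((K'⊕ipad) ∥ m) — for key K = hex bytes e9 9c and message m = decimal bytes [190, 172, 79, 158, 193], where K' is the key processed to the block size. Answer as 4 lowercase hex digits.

5f78

Key hex bytes e9 9c is 2 bytes ≤ B = 3; zero-pad to 3 bytes: K' = e9 9c 00.
K' ⊕ ipad = df aa 36.
Inner input = df aa 36 ∥ be ac 4f 9e c1.
Inner hash: even-index sum = 607 mod 256 = 95; odd-index sum = 632 mod 256 = 120 → 5f 78.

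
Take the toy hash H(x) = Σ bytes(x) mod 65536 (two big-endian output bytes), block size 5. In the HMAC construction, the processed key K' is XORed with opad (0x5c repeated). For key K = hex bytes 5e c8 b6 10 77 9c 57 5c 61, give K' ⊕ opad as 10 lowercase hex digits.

Key hex bytes 5e c8 b6 10 77 9c 57 5c 61 is 9 bytes > B = 5, so hash it first: H(key) = 04 13, then zero-pad to 5 bytes: K' = 04 13 00 00 00.
XOR each byte with 0x5c: 04⊕5c=58, 13⊕5c=4f, 00⊕5c=5c, 00⊕5c=5c, 00⊕5c=5c.

584f5c5c5c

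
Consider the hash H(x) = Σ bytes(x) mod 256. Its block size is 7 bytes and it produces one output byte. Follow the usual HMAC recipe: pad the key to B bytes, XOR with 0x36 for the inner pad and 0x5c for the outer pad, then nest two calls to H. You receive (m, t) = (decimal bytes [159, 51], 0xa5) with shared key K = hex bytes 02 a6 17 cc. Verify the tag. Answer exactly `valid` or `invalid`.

invalid

Key hex bytes 02 a6 17 cc is 4 bytes ≤ B = 7; zero-pad to 7 bytes: K' = 02 a6 17 cc 00 00 00.
K' ⊕ ipad = 34 90 21 fa 36 36 36; K' ⊕ opad = 5e fa 4b 90 5c 5c 5c.
Inner hash: sum = 52+144+33+250+54+54+54+159+51 = 851; mod 256 = 83 → 53.
Outer hash (recomputed tag): sum = 94+250+75+144+92+92+92+83 = 922; mod 256 = 154 → 9a.
Recomputed tag = 9a; claimed = a5 → mismatch.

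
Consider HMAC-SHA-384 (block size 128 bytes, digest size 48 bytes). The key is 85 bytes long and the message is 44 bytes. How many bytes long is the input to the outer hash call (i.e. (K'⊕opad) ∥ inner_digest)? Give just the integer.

Key is 85 ≤ 128 bytes, zero-padded: |K'| = 128.
Outer input = (K'⊕opad) ∥ H(inner) → 128 + 48 = 176 bytes.

176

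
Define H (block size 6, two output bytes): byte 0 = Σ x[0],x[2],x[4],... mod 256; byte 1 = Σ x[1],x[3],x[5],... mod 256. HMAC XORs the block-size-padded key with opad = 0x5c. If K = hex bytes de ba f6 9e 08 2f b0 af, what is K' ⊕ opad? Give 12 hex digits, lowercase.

Key hex bytes de ba f6 9e 08 2f b0 af is 8 bytes > B = 6, so hash it first: H(key) = 8c 36, then zero-pad to 6 bytes: K' = 8c 36 00 00 00 00.
XOR each byte with 0x5c: 8c⊕5c=d0, 36⊕5c=6a, 00⊕5c=5c, 00⊕5c=5c, 00⊕5c=5c, 00⊕5c=5c.

d06a5c5c5c5c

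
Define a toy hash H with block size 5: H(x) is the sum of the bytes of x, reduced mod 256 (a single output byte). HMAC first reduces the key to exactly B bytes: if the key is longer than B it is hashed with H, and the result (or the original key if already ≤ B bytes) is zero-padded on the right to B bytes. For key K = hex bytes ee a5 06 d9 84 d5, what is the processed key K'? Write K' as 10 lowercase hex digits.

|K| = 6 > B = 5, so first hash the key.
H(K): sum = 238+165+6+217+132+213 = 971; mod 256 = 203 → cb.
Zero-pad H(K) = cb to 5 bytes: K' = cb 00 00 00 00.

cb00000000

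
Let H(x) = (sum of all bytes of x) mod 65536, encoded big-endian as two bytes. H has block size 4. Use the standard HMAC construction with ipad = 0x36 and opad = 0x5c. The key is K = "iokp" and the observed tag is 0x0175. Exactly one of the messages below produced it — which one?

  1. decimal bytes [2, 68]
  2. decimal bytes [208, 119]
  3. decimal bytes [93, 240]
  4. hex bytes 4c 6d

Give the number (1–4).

Key "iokp" = 69 6f 6b 70 is exactly B = 4 bytes: K' = 69 6f 6b 70.
K' ⊕ ipad = 5f 59 5d 46; K' ⊕ opad = 35 33 37 2c.
m1: inner = H(5f 59 5d 46 02 44) = 01 a1; tag = H(35 33 37 2c 01 a1) = 016d
m2: inner = H(5f 59 5d 46 d0 77) = 02 a2; tag = H(35 33 37 2c 02 a2) = 016f
m3: inner = H(5f 59 5d 46 5d f0) = 02 a8; tag = H(35 33 37 2c 02 a8) = 0175 ← matches
m4: inner = H(5f 59 5d 46 4c 6d) = 02 14; tag = H(35 33 37 2c 02 14) = 00e1

3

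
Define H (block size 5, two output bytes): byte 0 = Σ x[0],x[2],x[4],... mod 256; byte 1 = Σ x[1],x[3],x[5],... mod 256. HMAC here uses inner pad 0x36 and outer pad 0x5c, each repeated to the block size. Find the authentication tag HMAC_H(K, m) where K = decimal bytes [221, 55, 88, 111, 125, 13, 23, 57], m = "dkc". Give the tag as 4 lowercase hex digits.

24e2

Key decimal bytes [221, 55, 88, 111, 125, 13, 23, 57] = dd 37 58 6f 7d 0d 17 39 is 8 bytes > B = 5, so hash it first: H(key) = c9 ec, then zero-pad to 5 bytes: K' = c9 ec 00 00 00.
K' ⊕ ipad = ff da 36 36 36.  K' ⊕ opad = 95 b0 5c 5c 5c.
Inner input = (K'⊕ipad) ∥ m = ff da 36 36 36 ∥ 64 6b 63.
Inner hash: even-index sum = 470 mod 256 = 214; odd-index sum = 471 mod 256 = 215 → d6 d7.
Outer input = (K'⊕opad) ∥ inner = 95 b0 5c 5c 5c ∥ d6 d7.
Outer hash (tag): even-index sum = 548 mod 256 = 36; odd-index sum = 482 mod 256 = 226 → 24 e2.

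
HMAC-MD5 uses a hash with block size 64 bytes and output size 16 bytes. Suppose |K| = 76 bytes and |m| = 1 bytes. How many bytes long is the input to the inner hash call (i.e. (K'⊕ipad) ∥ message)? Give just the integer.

Key is 76 > 64 bytes, so it is hashed to 16 bytes then zero-padded to 64: |K'| = 64.
Inner input = (K'⊕ipad) ∥ m → 64 + 1 = 65 bytes.

65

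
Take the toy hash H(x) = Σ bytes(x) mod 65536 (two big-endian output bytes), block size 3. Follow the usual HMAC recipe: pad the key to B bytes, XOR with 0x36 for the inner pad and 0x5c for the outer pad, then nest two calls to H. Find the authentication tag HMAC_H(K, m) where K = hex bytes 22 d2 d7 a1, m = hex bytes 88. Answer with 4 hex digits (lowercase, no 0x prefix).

0137

Key hex bytes 22 d2 d7 a1 is 4 bytes > B = 3, so hash it first: H(key) = 02 6c, then zero-pad to 3 bytes: K' = 02 6c 00.
K' ⊕ ipad = 34 5a 36.  K' ⊕ opad = 5e 30 5c.
Inner input = (K'⊕ipad) ∥ m = 34 5a 36 ∥ 88.
Inner hash: sum = 52+90+54+136 = 332 → 01 4c.
Outer input = (K'⊕opad) ∥ inner = 5e 30 5c ∥ 01 4c.
Outer hash (tag): sum = 94+48+92+1+76 = 311 → 01 37.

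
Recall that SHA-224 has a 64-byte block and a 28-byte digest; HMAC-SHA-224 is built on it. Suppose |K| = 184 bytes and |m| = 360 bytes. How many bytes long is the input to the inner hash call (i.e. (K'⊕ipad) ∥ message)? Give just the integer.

Key is 184 > 64 bytes, so it is hashed to 28 bytes then zero-padded to 64: |K'| = 64.
Inner input = (K'⊕ipad) ∥ m → 64 + 360 = 424 bytes.

424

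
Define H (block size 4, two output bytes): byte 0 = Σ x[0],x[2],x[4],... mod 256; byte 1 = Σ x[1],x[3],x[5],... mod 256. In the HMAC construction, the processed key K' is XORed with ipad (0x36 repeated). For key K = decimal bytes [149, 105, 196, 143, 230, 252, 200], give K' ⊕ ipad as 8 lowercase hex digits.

Key decimal bytes [149, 105, 196, 143, 230, 252, 200] = 95 69 c4 8f e6 fc c8 is 7 bytes > B = 4, so hash it first: H(key) = 07 f4, then zero-pad to 4 bytes: K' = 07 f4 00 00.
XOR each byte with 0x36: 07⊕36=31, f4⊕36=c2, 00⊕36=36, 00⊕36=36.

31c23636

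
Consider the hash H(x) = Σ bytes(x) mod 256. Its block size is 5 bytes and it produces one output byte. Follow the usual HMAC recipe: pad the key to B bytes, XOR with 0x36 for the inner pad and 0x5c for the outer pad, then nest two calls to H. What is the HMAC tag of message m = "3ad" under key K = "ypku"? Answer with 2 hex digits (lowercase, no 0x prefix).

70

Key "ypku" = 79 70 6b 75 is 4 bytes ≤ B = 5; zero-pad to 5 bytes: K' = 79 70 6b 75 00.
K' ⊕ ipad = 4f 46 5d 43 36.  K' ⊕ opad = 25 2c 37 29 5c.
Inner input = (K'⊕ipad) ∥ m = 4f 46 5d 43 36 ∥ 33 61 64.
Inner hash: sum = 79+70+93+67+54+51+97+100 = 611; mod 256 = 99 → 63.
Outer input = (K'⊕opad) ∥ inner = 25 2c 37 29 5c ∥ 63.
Outer hash (tag): sum = 37+44+55+41+92+99 = 368; mod 256 = 112 → 70.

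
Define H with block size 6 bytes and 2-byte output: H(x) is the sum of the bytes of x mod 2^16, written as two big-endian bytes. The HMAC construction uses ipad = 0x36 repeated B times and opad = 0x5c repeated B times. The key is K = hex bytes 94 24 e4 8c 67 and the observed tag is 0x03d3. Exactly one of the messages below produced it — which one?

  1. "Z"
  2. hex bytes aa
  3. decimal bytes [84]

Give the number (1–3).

2

Key hex bytes 94 24 e4 8c 67 is 5 bytes ≤ B = 6; zero-pad to 6 bytes: K' = 94 24 e4 8c 67 00.
K' ⊕ ipad = a2 12 d2 ba 51 36; K' ⊕ opad = c8 78 b8 d0 3b 5c.
m1: inner = H(a2 12 d2 ba 51 36 5a) = 03 21; tag = H(c8 78 b8 d0 3b 5c 03 21) = 0383
m2: inner = H(a2 12 d2 ba 51 36 aa) = 03 71; tag = H(c8 78 b8 d0 3b 5c 03 71) = 03d3 ← matches
m3: inner = H(a2 12 d2 ba 51 36 54) = 03 1b; tag = H(c8 78 b8 d0 3b 5c 03 1b) = 037d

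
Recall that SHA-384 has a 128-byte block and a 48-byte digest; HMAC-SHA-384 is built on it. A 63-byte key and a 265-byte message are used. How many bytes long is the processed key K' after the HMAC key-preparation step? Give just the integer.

Key is 63 ≤ 128 bytes, zero-padded: |K'| = 128.

128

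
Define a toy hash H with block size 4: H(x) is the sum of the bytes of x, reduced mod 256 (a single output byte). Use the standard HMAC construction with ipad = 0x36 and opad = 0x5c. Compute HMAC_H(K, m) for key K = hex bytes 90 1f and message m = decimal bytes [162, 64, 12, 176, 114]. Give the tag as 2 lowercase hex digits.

Key hex bytes 90 1f is 2 bytes ≤ B = 4; zero-pad to 4 bytes: K' = 90 1f 00 00.
K' ⊕ ipad = a6 29 36 36.  K' ⊕ opad = cc 43 5c 5c.
Inner input = (K'⊕ipad) ∥ m = a6 29 36 36 ∥ a2 40 0c b0 72.
Inner hash: sum = 166+41+54+54+162+64+12+176+114 = 843; mod 256 = 75 → 4b.
Outer input = (K'⊕opad) ∥ inner = cc 43 5c 5c ∥ 4b.
Outer hash (tag): sum = 204+67+92+92+75 = 530; mod 256 = 18 → 12.

12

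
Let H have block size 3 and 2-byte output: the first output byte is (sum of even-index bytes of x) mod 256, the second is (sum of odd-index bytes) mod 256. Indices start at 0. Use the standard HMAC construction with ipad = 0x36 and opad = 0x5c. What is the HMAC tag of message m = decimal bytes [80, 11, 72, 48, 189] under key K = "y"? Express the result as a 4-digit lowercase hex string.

0c1c

Key "y" = 79 is 1 byte ≤ B = 3; zero-pad to 3 bytes: K' = 79 00 00.
K' ⊕ ipad = 4f 36 36.  K' ⊕ opad = 25 5c 5c.
Inner input = (K'⊕ipad) ∥ m = 4f 36 36 ∥ 50 0b 48 30 bd.
Inner hash: even-index sum = 192 mod 256 = 192; odd-index sum = 395 mod 256 = 139 → c0 8b.
Outer input = (K'⊕opad) ∥ inner = 25 5c 5c ∥ c0 8b.
Outer hash (tag): even-index sum = 268 mod 256 = 12; odd-index sum = 284 mod 256 = 28 → 0c 1c.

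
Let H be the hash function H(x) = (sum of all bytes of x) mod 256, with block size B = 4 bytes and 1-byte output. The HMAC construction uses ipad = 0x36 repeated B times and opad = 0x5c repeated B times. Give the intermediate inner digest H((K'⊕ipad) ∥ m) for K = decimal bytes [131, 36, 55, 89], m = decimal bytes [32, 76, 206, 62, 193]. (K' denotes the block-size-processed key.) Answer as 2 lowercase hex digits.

Key decimal bytes [131, 36, 55, 89] = 83 24 37 59 is exactly B = 4 bytes: K' = 83 24 37 59.
K' ⊕ ipad = b5 12 01 6f.
Inner input = b5 12 01 6f ∥ 20 4c ce 3e c1.
Inner hash: sum = 181+18+1+111+32+76+206+62+193 = 880; mod 256 = 112 → 70.

70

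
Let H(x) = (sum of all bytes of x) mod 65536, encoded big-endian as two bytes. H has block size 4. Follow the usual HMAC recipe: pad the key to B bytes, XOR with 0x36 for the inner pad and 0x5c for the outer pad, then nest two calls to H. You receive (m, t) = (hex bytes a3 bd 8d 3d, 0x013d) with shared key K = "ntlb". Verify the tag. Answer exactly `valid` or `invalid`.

Key "ntlb" = 6e 74 6c 62 is exactly B = 4 bytes: K' = 6e 74 6c 62.
K' ⊕ ipad = 58 42 5a 54; K' ⊕ opad = 32 28 30 3e.
Inner hash: sum = 88+66+90+84+163+189+141+61 = 882 → 03 72.
Outer hash (recomputed tag): sum = 50+40+48+62+3+114 = 317 → 01 3d.
Recomputed tag = 013d; claimed = 013d → match.

valid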